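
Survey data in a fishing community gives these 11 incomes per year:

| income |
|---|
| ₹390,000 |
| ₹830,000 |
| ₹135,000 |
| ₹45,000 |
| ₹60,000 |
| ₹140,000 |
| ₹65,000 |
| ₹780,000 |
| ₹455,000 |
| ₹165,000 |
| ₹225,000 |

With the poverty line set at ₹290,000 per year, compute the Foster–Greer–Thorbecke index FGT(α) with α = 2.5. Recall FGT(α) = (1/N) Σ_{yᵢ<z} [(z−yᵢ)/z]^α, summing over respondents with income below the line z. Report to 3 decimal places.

Below z: ₹45,000, ₹60,000, ₹65,000, ₹135,000, ₹140,000, ₹165,000, ₹225,000 (q = 7 of N = 11).
Gap ratios (z−y)/z: (290000−45000)/290000 = 0.8448; (290000−60000)/290000 = 0.7931; (290000−65000)/290000 = 0.7759; (290000−135000)/290000 = 0.5345; (290000−140000)/290000 = 0.5172; (290000−165000)/290000 = 0.4310; (290000−225000)/290000 = 0.2241.
Raised to α = 2.5: 0.65602; 0.56018; 0.53023; 0.20885; 0.19241; 0.12198; 0.02378.
Sum = 2.293451; FGT(2.5) = 2.293451 / 11 = 0.208.

0.208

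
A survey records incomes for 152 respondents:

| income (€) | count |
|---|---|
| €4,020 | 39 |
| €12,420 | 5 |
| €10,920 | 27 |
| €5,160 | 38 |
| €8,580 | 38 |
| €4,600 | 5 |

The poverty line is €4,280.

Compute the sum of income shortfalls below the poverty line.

Below z: 39×€4,020 (q = 39 of N = 152).
Individual gaps: 39×(4280−4020) = 10140.
Aggregate gap = €10,140.

€10,140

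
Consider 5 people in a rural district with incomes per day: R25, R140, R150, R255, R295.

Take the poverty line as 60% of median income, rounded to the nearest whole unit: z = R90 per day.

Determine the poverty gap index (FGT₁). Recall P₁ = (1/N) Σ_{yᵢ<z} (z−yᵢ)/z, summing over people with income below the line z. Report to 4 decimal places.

Incomes under z: R25 (q = 1 of N = 5).
Shortfall ratios: (90−25)/90 = 0.7222.
Σ = 0.722222. Dividing by the full population N = 5 gives P₁ = 0.1444.

0.1444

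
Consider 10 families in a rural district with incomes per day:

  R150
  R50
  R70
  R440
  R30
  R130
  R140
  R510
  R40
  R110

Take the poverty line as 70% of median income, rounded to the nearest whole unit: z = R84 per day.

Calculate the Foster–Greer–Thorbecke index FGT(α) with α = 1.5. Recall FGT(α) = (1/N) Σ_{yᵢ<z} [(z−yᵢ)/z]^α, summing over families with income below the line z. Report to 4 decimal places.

Below the line: R30, R40, R50, R70 (q = 4 of N = 10).
Relative gaps: (84−30)/84 = 0.6429; (84−40)/84 = 0.5238; (84−50)/84 = 0.4048; (84−70)/84 = 0.1667.
Raised to α = 1.5: 0.51543; 0.37911; 0.25751; 0.06804.
Sum = 1.220092; FGT(1.5) = 1.220092 / 10 = 0.1220.

0.1220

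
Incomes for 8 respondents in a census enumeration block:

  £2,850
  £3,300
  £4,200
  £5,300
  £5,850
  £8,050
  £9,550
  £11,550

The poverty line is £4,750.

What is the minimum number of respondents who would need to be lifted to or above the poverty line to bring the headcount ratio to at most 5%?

3 of the 8 respondents are poor, so H = 3/8 = 0.375.
A headcount ratio of at most 5% allows at most ⌊0.05 × 8⌋ = 0 poor respondents.
So at least 3 − 0 = 3 must be lifted.

3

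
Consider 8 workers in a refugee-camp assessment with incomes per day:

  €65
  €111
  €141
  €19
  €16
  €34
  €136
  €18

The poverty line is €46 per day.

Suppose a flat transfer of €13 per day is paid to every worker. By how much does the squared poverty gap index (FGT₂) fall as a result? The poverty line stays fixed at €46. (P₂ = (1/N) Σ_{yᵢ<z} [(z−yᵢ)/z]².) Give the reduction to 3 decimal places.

0.109

Before: below the line — €16, €18, €19, €34; squared poverty gap index (FGT₂) = 0.15105.
After the €13 transfer: below the line — €29, €31, €32; squared poverty gap index (FGT₂) = 0.04194.
Reduction = 0.15105 − 0.04194 = 0.109.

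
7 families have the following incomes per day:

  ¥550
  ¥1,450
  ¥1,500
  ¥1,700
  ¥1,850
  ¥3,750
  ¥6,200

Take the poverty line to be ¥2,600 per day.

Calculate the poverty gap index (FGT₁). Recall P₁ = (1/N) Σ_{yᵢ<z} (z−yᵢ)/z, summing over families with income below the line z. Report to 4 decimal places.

Below z: ¥550, ¥1,450, ¥1,500, ¥1,700, ¥1,850 (q = 5 of N = 7).
Relative gaps: (2600−550)/2600 = 0.7885; (2600−1450)/2600 = 0.4423; (2600−1500)/2600 = 0.4231; (2600−1700)/2600 = 0.3462; (2600−1850)/2600 = 0.2885.
Sum of shortfalls = 2.288462; P₁ averages over all N: 2.288462 / 7 = 0.3269.

0.3269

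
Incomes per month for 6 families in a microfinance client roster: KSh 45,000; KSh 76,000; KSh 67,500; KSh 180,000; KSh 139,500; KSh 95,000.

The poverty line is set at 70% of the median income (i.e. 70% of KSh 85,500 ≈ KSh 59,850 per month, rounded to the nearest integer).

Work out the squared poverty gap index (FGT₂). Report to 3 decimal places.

0.010

Poor units: KSh 45,000 (q = 1 of N = 6).
Gap ratios (z−y)/z: (59850−45000)/59850 = 0.2481.
Squared: 0.0616.
Sum = 0.061564; P₂ = 0.061564 / 6 = 0.010.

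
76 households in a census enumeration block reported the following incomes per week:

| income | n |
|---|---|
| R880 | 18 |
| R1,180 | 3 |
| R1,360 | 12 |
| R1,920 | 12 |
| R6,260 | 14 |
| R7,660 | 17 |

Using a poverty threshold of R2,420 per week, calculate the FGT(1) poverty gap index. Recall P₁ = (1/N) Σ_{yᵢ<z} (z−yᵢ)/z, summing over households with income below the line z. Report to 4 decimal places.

0.2727

Poor units: 18×R880, 3×R1,180, 12×R1,360, 12×R1,920 (q = 45 of N = 76).
Gap ratios (z−y)/z: (2420−880)/2420 = 0.6364 (×18); (2420−1180)/2420 = 0.5124 (×3); (2420−1360)/2420 = 0.4380 (×12); (2420−1920)/2420 = 0.2066 (×12).
Sum of shortfalls = 20.727273; P₁ averages over all N: 20.727273 / 76 = 0.2727.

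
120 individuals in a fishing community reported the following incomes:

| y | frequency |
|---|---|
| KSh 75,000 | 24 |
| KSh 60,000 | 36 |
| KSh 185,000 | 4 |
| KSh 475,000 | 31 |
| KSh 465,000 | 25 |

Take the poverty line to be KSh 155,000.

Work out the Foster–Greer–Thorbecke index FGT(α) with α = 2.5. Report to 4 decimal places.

0.1265

Below the line: 36×KSh 60,000, 24×KSh 75,000 (q = 60 of N = 120).
Gap ratios (z−y)/z: (155000−60000)/155000 = 0.6129 (×36); (155000−75000)/155000 = 0.5161 (×24).
Raised to α = 2.5: 0.29409 (×36); 0.19138 (×24).
Sum = 15.180339; FGT(2.5) = 15.180339 / 120 = 0.1265.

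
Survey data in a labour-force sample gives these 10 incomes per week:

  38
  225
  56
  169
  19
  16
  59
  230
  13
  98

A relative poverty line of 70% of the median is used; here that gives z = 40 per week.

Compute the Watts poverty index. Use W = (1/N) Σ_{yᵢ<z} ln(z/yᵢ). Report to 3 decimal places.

Poor units: 13, 16, 19, 38 (q = 4 of N = 10).
Log shortfalls: ln(40/13) = 1.1239; ln(40/16) = 0.9163; ln(40/19) = 0.7444; ln(40/38) = 0.0513.
W = 2.835955 / 10 = 0.284.

0.284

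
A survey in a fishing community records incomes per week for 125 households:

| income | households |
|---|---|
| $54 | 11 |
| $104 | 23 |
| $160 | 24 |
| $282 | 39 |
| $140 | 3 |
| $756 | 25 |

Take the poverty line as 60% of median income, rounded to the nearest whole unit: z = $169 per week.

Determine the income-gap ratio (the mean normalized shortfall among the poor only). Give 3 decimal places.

Poor units: 11×$54, 23×$104, 3×$140, 24×$160 (q = 61 of N = 125).
Shortfall ratios (z−y)/z: 0.6805 (×11), 0.3846 (×23), 0.1716 (×3), 0.0533 (×24); sum = 18.124260.
I averages over the q = 61 poor units only: 18.124260 / 61 = 0.297.

0.297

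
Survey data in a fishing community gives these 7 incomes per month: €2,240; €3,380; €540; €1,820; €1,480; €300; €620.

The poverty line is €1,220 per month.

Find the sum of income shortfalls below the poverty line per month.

Below the line: €300, €540, €620 (q = 3 of N = 7).
Individual gaps: 1220−300 = 920; 1220−540 = 680; 1220−620 = 600.
Aggregate gap = €2,200.

€2,200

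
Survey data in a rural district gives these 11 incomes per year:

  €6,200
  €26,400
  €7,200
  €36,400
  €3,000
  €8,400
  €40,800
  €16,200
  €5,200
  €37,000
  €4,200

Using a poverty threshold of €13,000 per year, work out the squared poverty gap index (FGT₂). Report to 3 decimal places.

0.183

Incomes under z: €3,000, €4,200, €5,200, €6,200, €7,200, €8,400 (q = 6 of N = 11).
Gap ratios (z−y)/z: (13000−3000)/13000 = 0.7692; (13000−4200)/13000 = 0.6769; (13000−5200)/13000 = 0.6000; (13000−6200)/13000 = 0.5231; (13000−7200)/13000 = 0.4462; (13000−8400)/13000 = 0.3538.
Squared: 0.5917; 0.4582; 0.3600; 0.2736; 0.1991; 0.1252.
Sum = 2.007811; P₂ = 2.007811 / 11 = 0.183.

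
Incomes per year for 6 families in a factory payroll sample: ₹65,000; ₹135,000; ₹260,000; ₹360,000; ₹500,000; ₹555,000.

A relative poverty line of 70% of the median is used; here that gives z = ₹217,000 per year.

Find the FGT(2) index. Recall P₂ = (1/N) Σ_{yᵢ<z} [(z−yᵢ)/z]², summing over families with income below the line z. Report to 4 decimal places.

0.1056

Below the line: ₹65,000, ₹135,000 (q = 2 of N = 6).
Normalized shortfalls: (217000−65000)/217000 = 0.7005; (217000−135000)/217000 = 0.3779.
Squared: 0.4906; 0.1428.
Sum = 0.633439; P₂ = 0.633439 / 6 = 0.1056.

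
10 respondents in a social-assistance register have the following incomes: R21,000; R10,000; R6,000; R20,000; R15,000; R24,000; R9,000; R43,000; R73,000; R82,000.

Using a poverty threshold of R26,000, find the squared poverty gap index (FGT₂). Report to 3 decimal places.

Poor units: R6,000, R9,000, R10,000, R15,000, R20,000, R21,000, R24,000 (q = 7 of N = 10).
Relative gaps: (26000−6000)/26000 = 0.7692; (26000−9000)/26000 = 0.6538; (26000−10000)/26000 = 0.6154; (26000−15000)/26000 = 0.4231; (26000−20000)/26000 = 0.2308; (26000−21000)/26000 = 0.1923; (26000−24000)/26000 = 0.0769.
Squared: 0.5917; 0.4275; 0.3787; 0.1790; 0.0533; 0.0370; 0.0059.
Sum = 1.673077; P₂ = 1.673077 / 10 = 0.167.

0.167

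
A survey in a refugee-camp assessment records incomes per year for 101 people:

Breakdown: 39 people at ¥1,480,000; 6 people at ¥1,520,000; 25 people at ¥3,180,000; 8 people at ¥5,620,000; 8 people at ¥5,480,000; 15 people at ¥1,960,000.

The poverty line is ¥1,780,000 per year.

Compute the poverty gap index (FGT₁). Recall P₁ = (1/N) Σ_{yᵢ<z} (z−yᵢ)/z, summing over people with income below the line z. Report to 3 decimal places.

0.074

Below the line: 39×¥1,480,000, 6×¥1,520,000 (q = 45 of N = 101).
Normalized shortfalls: (1780000−1480000)/1780000 = 0.1685 (×39); (1780000−1520000)/1780000 = 0.1461 (×6).
Sum of shortfalls = 7.449438; P₁ averages over all N: 7.449438 / 101 = 0.074.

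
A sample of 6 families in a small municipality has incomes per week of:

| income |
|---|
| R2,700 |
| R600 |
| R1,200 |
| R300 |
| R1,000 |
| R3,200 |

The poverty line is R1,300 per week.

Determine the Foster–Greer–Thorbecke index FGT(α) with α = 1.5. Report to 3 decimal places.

0.200

Incomes under z: R300, R600, R1,000, R1,200 (q = 4 of N = 6).
Gap ratios (z−y)/z: (1300−300)/1300 = 0.7692; (1300−600)/1300 = 0.5385; (1300−1000)/1300 = 0.2308; (1300−1200)/1300 = 0.0769.
Raised to α = 1.5: 0.67466; 0.39512; 0.11086; 0.02133.
Sum = 1.201975; FGT(1.5) = 1.201975 / 6 = 0.200.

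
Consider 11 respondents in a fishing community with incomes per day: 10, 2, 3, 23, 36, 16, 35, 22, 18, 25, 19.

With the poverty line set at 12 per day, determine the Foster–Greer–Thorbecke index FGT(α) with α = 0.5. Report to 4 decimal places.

0.1988

Below z: 2, 3, 10 (q = 3 of N = 11).
Relative gaps: (12−2)/12 = 0.8333; (12−3)/12 = 0.7500; (12−10)/12 = 0.1667.
Raised to α = 0.5: 0.91287; 0.86603; 0.40825.
Sum = 2.187145; FGT(0.5) = 2.187145 / 11 = 0.1988.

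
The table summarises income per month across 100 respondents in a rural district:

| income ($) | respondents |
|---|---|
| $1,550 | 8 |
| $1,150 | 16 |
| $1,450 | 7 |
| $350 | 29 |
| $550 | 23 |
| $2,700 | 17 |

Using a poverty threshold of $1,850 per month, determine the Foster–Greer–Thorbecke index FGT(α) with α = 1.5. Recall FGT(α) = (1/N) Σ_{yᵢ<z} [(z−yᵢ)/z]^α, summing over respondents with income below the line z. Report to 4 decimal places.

Below z: 29×$350, 23×$550, 16×$1,150, 7×$1,450, 8×$1,550 (q = 83 of N = 100).
Gap ratios (z−y)/z: (1850−350)/1850 = 0.8108 (×29); (1850−550)/1850 = 0.7027 (×23); (1850−1150)/1850 = 0.3784 (×16); (1850−1450)/1850 = 0.2162 (×7); (1850−1550)/1850 = 0.1622 (×8).
Raised to α = 1.5: 0.73009 (×29); 0.58906 (×23); 0.23275 (×16); 0.10054 (×7); 0.06530 (×8).
Sum = 39.671247; FGT(1.5) = 39.671247 / 100 = 0.3967.

0.3967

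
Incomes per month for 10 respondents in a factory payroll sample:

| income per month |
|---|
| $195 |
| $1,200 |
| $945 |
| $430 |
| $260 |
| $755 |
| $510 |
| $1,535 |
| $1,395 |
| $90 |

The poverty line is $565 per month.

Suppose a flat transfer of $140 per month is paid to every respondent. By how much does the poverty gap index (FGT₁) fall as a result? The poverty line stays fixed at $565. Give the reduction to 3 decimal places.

Before: below the line — $90, $195, $260, $430, $510; poverty gap index (FGT₁) = 0.23717.
After the $140 transfer: below the line — $230, $335, $400; poverty gap index (FGT₁) = 0.12920.
Reduction = 0.23717 − 0.12920 = 0.108.

0.108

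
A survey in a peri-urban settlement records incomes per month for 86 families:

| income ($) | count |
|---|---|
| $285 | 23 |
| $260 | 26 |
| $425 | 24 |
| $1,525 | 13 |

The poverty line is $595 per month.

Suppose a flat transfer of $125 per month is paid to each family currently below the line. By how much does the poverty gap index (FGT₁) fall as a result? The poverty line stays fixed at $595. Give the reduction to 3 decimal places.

0.178

Before: below the line — 26×$260, 23×$285, 24×$425; poverty gap index (FGT₁) = 0.38929.
After the $125 transfer: below the line — 26×$385, 23×$410, 24×$550; poverty gap index (FGT₁) = 0.21096.
Reduction = 0.38929 − 0.21096 = 0.178.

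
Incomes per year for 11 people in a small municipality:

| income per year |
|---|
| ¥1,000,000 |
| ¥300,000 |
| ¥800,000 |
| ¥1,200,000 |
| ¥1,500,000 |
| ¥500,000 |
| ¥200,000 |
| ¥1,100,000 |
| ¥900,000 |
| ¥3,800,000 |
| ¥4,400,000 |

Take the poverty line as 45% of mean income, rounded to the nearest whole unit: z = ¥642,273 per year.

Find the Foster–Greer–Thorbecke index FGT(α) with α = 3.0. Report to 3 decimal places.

Below the line: ¥200,000, ¥300,000, ¥500,000 (q = 3 of N = 11).
Relative gaps: (642273−200000)/642273 = 0.6886; (642273−300000)/642273 = 0.5329; (642273−500000)/642273 = 0.2215.
Raised to α = 3.0: 0.32652; 0.15134; 0.01087.
Sum = 0.488733; FGT(3.0) = 0.488733 / 11 = 0.044.

0.044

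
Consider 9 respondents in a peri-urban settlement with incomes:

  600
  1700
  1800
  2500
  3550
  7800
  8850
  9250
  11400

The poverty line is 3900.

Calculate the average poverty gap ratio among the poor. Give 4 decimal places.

0.4795

Below the line: 600, 1700, 1800, 2500, 3550 (q = 5 of N = 9).
Relative gaps: 0.8462, 0.5641, 0.5385, 0.3590, 0.0897; sum = 2.397436.
The income-gap ratio divides by q (the poor only): 2.397436 / 5 = 0.4795.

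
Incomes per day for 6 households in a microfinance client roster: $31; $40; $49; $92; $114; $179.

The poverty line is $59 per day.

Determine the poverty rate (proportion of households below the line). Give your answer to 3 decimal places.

3 of the 6 households have income below $59.
H = 3/6 = 0.500.

0.500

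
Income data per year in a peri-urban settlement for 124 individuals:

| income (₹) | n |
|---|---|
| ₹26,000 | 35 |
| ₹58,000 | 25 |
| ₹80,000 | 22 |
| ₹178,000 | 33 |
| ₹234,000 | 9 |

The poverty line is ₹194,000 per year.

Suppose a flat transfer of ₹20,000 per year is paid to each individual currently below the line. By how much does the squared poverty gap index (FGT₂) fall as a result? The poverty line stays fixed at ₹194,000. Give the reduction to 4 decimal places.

Before: below the line — 35×₹26,000, 25×₹58,000, 22×₹80,000, 33×₹178,000; squared poverty gap index (FGT₂) = 0.373827.
After the ₹20,000 transfer: below the line — 35×₹46,000, 25×₹78,000, 22×₹100,000; squared poverty gap index (FGT₂) = 0.278009.
Reduction = 0.373827 − 0.278009 = 0.0958.

0.0958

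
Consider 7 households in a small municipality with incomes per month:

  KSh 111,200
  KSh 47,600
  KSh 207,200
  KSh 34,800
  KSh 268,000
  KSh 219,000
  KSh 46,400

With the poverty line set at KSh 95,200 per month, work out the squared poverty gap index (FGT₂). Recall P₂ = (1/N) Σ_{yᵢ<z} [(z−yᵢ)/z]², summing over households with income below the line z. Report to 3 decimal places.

Incomes under z: KSh 34,800, KSh 46,400, KSh 47,600 (q = 3 of N = 7).
Relative gaps: (95200−34800)/95200 = 0.6345; (95200−46400)/95200 = 0.5126; (95200−47600)/95200 = 0.5000.
Squared: 0.4025; 0.2628; 0.2500.
Sum = 0.915296; P₂ = 0.915296 / 7 = 0.131.

0.131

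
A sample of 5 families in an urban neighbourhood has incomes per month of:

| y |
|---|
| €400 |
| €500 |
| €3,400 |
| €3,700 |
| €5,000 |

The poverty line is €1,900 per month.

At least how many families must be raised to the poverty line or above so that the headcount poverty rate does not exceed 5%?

Currently q = 2 of N = 5 are below the line (H = 0.400).
A headcount ratio of at most 5% allows at most ⌊0.05 × 5⌋ = 0 poor families.
So at least 2 − 0 = 2 must be lifted.

2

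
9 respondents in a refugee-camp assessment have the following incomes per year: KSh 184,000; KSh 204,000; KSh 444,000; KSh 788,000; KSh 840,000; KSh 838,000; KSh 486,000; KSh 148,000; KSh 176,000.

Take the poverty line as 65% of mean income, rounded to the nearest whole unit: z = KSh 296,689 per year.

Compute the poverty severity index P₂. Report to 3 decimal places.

Below z: KSh 148,000, KSh 176,000, KSh 184,000, KSh 204,000 (q = 4 of N = 9).
Gap ratios (z−y)/z: (296689−148000)/296689 = 0.5012; (296689−176000)/296689 = 0.4068; (296689−184000)/296689 = 0.3798; (296689−204000)/296689 = 0.3124.
Squared: 0.2512; 0.1655; 0.1443; 0.0976.
Sum = 0.658503; P₂ = 0.658503 / 9 = 0.073.

0.073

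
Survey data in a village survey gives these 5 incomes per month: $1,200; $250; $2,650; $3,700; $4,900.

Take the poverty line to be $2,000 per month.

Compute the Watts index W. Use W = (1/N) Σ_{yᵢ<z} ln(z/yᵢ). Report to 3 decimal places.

0.518

Poor units: $250, $1,200 (q = 2 of N = 5).
Log gaps: ln(2000/250) = 2.0794; ln(2000/1200) = 0.5108.
W = 2.590267 / 5 = 0.518.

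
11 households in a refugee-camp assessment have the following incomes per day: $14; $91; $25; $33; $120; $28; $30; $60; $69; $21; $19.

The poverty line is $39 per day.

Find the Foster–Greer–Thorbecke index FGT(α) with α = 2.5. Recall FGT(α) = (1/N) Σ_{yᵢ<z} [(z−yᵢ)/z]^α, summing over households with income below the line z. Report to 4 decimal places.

0.0742

Below the line: $14, $19, $21, $25, $28, $30, $33 (q = 7 of N = 11).
Normalized shortfalls: (39−14)/39 = 0.6410; (39−19)/39 = 0.5128; (39−21)/39 = 0.4615; (39−25)/39 = 0.3590; (39−28)/39 = 0.2821; (39−30)/39 = 0.2308; (39−33)/39 = 0.1538.
Raised to α = 2.5: 0.32899; 0.18833; 0.14472; 0.07721; 0.04225; 0.02558; 0.00928.
Sum = 0.816362; FGT(2.5) = 0.816362 / 11 = 0.0742.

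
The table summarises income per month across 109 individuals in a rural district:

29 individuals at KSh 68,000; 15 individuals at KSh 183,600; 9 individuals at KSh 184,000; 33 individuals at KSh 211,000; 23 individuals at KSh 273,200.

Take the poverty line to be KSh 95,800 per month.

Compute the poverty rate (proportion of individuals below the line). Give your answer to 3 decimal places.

29 of the 109 individuals have income below KSh 95,800.
H = 29/109 = 0.266.

0.266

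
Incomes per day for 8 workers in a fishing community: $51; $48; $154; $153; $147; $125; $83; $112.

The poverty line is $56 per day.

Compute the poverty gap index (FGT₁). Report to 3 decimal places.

Below z: $48, $51 (q = 2 of N = 8).
Shortfall ratios: (56−48)/56 = 0.1429; (56−51)/56 = 0.0893.
Sum of shortfalls = 0.232143; P₁ averages over all N: 0.232143 / 8 = 0.029.

0.029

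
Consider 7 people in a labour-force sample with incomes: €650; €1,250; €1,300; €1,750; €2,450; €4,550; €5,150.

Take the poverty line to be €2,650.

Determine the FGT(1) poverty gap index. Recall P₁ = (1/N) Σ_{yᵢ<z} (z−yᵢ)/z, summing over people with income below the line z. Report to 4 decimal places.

Poor units: €650, €1,250, €1,300, €1,750, €2,450 (q = 5 of N = 7).
Relative gaps: (2650−650)/2650 = 0.7547; (2650−1250)/2650 = 0.5283; (2650−1300)/2650 = 0.5094; (2650−1750)/2650 = 0.3396; (2650−2450)/2650 = 0.0755.
Sum of shortfalls = 2.207547; P₁ averages over all N: 2.207547 / 7 = 0.3154.

0.3154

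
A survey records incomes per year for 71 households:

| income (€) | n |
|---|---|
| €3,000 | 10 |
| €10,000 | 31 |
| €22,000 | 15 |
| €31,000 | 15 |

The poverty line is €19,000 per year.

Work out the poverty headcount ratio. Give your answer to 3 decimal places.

41 of the 71 households have income below €19,000.
H = 41/71 = 0.577.

0.577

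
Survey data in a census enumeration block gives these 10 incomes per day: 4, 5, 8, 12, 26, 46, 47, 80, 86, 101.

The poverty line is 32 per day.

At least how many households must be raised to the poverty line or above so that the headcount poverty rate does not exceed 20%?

3

5 of the 10 households are poor, so H = 5/10 = 0.500.
A headcount ratio of at most 20% allows at most ⌊0.20 × 10⌋ = 2 poor households.
So at least 5 − 2 = 3 must be lifted.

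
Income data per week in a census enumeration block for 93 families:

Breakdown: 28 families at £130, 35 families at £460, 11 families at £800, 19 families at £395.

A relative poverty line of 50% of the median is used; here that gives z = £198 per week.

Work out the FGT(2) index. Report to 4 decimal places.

0.0355

Below z: 28×£130 (q = 28 of N = 93).
Gap ratios (z−y)/z: (198−130)/198 = 0.3434 (×28).
Squared: 0.1179 (×28).
Sum = 3.302520; P₂ = 3.302520 / 93 = 0.0355.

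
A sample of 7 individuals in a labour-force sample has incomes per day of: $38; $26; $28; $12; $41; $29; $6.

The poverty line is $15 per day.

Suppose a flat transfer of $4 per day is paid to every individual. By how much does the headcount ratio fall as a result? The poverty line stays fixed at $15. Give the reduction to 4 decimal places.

Before: below the line — $6, $12; headcount ratio = 0.285714.
After the $4 transfer: below the line — $10; headcount ratio = 0.142857.
Reduction = 0.285714 − 0.142857 = 0.1429.

0.1429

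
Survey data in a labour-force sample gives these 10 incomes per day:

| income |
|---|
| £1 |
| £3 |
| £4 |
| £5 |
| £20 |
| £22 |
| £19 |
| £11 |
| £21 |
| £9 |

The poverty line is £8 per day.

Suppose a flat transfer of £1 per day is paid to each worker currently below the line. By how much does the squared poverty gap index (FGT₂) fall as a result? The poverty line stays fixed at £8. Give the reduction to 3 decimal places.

0.053

Before: below the line — £1, £3, £4, £5; squared poverty gap index (FGT₂) = 0.15469.
After the £1 transfer: below the line — £2, £4, £5, £6; squared poverty gap index (FGT₂) = 0.10156.
Reduction = 0.15469 − 0.10156 = 0.053.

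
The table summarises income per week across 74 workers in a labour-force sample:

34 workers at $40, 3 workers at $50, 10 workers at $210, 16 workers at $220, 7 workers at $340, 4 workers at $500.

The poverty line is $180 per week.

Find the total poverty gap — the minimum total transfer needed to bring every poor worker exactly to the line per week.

$5,150

Poor units: 34×$40, 3×$50 (q = 37 of N = 74).
Individual gaps: 34×(180−40) = 4760; 3×(180−50) = 390.
Aggregate gap = $5,150.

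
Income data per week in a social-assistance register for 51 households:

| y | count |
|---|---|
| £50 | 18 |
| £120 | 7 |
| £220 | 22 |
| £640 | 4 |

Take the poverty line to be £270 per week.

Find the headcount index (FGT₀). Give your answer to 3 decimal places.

0.922

47 of the 51 households have income below £270.
H = 47/51 = 0.922.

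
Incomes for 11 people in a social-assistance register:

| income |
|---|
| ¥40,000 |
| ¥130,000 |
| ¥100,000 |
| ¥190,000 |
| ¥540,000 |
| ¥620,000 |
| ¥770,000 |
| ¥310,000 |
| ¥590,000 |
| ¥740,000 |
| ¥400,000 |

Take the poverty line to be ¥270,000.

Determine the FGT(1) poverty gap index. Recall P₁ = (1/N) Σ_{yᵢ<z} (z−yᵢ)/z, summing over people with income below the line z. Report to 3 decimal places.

0.209

Below the line: ¥40,000, ¥100,000, ¥130,000, ¥190,000 (q = 4 of N = 11).
Shortfall ratios: (270000−40000)/270000 = 0.8519; (270000−100000)/270000 = 0.6296; (270000−130000)/270000 = 0.5185; (270000−190000)/270000 = 0.2963.
Σ = 2.296296. Dividing by the full population N = 11 gives P₁ = 0.209.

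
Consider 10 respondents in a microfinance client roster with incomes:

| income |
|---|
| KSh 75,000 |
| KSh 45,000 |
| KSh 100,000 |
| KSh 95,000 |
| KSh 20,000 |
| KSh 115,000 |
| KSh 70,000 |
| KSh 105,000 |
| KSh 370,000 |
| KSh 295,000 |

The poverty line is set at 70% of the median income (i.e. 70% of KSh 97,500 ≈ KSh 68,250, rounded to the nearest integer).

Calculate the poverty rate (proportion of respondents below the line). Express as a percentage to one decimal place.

20.0%

2 of the 10 respondents have income below KSh 68,250.
H = 2/10 = 20.0%.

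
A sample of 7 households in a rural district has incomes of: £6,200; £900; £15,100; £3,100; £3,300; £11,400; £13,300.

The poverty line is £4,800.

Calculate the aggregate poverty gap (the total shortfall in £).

£7,100

Poor units: £900, £3,100, £3,300 (q = 3 of N = 7).
Individual gaps: 4800−900 = 3900; 4800−3100 = 1700; 4800−3300 = 1500.
Aggregate gap = £7,100.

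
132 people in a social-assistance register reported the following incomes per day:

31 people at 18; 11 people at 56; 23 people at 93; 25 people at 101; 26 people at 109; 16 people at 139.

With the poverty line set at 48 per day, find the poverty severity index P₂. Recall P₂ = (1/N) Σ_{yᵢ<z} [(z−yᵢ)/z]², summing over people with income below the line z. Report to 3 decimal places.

Poor units: 31×18 (q = 31 of N = 132).
Normalized shortfalls: (48−18)/48 = 0.6250 (×31).
Squared: 0.3906 (×31).
Sum = 12.109375; P₂ = 12.109375 / 132 = 0.092.

0.092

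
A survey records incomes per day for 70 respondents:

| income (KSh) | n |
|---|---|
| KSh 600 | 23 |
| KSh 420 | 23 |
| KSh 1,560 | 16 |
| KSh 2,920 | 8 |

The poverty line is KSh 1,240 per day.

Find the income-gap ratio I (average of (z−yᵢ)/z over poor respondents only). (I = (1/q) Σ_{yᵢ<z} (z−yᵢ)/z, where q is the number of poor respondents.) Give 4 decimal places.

Below z: 23×KSh 420, 23×KSh 600 (q = 46 of N = 70).
Relative gaps: 0.6613 (×23), 0.5161 (×23); sum = 27.080645.
The income-gap ratio divides by q (the poor only): 27.080645 / 46 = 0.5887.

0.5887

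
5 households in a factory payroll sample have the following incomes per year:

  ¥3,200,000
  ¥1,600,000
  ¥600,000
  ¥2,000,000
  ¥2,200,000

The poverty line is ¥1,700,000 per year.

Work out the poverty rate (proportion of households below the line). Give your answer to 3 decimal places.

2 of the 5 households have income below ¥1,700,000.
H = 2/5 = 0.400.

0.400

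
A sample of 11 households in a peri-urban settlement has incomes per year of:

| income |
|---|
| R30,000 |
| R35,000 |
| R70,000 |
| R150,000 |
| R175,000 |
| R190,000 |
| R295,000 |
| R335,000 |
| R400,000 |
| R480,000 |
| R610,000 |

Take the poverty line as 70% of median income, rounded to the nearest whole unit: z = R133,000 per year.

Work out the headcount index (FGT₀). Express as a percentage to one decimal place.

3 of the 11 households have income below R133,000.
H = 3/11 = 27.3%.

27.3%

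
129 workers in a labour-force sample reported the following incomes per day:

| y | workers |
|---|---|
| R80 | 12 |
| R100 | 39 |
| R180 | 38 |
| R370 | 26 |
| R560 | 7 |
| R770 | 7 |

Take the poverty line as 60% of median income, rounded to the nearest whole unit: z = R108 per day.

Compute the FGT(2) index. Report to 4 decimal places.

Below z: 12×R80, 39×R100 (q = 51 of N = 129).
Relative gaps: (108−80)/108 = 0.2593 (×12); (108−100)/108 = 0.0741 (×39).
Squared: 0.0672 (×12); 0.0055 (×39).
Sum = 1.020576; P₂ = 1.020576 / 129 = 0.0079.

0.0079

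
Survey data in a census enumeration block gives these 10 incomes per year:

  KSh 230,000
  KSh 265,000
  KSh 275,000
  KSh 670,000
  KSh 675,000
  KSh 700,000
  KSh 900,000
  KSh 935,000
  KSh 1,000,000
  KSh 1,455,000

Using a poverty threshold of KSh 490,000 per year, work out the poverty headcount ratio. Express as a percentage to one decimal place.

3 of the 10 households have income below KSh 490,000.
H = 3/10 = 30.0%.

30.0%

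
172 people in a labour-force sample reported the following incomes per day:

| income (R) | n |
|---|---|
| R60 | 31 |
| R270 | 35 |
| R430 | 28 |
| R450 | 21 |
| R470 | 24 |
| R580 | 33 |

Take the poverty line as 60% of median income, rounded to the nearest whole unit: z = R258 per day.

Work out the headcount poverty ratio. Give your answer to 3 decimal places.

0.180

31 of the 172 people have income below R258.
H = 31/172 = 0.180.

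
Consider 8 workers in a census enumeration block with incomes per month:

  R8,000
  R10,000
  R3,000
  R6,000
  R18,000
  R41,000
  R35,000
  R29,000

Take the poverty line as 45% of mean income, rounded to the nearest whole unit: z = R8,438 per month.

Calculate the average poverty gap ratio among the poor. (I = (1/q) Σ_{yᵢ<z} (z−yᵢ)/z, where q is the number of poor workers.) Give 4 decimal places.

0.3284

Poor units: R3,000, R6,000, R8,000 (q = 3 of N = 8).
Shortfall ratios (z−y)/z: 0.6445, 0.2889, 0.0519; sum = 0.985305.
I averages over the q = 3 poor units only: 0.985305 / 3 = 0.3284.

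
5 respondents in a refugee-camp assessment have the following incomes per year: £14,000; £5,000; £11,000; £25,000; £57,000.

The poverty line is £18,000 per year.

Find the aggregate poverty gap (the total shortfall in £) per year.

Incomes under z: £5,000, £11,000, £14,000 (q = 3 of N = 5).
Individual gaps: 18000−5000 = 13000; 18000−11000 = 7000; 18000−14000 = 4000.
Aggregate gap = £24,000.

£24,000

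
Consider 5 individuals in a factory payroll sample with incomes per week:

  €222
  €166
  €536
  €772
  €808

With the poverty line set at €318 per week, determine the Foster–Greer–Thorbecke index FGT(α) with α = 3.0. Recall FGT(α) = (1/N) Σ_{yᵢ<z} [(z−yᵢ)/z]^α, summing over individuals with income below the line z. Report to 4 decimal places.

Below z: €166, €222 (q = 2 of N = 5).
Gap ratios (z−y)/z: (318−166)/318 = 0.4780; (318−222)/318 = 0.3019.
Raised to α = 3.0: 0.10921; 0.02751.
Sum = 0.136719; FGT(3.0) = 0.136719 / 5 = 0.0273.

0.0273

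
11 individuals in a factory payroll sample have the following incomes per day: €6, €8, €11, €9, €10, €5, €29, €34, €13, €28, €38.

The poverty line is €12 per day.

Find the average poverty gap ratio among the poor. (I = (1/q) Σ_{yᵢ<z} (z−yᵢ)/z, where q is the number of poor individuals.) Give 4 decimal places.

Below z: €5, €6, €8, €9, €10, €11 (q = 6 of N = 11).
Relative gaps: 0.5833, 0.5000, 0.3333, 0.2500, 0.1667, 0.0833; sum = 1.916667.
I averages over the q = 6 poor units only: 1.916667 / 6 = 0.3194.

0.3194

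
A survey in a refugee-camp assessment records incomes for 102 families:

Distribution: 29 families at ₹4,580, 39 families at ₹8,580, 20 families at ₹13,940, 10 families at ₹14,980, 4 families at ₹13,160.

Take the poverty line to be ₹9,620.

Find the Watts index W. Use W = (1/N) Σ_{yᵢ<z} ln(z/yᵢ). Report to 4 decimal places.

0.2547

Below z: 29×₹4,580, 39×₹8,580 (q = 68 of N = 102).
Log gaps: ln(9620/4580) = 0.7421 (×29); ln(9620/8580) = 0.1144 (×39).
W = 25.984216 / 102 = 0.2547.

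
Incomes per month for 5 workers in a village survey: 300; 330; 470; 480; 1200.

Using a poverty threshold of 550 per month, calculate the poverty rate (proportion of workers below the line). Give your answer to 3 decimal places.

0.800

4 of the 5 workers have income below 550.
H = 4/5 = 0.800.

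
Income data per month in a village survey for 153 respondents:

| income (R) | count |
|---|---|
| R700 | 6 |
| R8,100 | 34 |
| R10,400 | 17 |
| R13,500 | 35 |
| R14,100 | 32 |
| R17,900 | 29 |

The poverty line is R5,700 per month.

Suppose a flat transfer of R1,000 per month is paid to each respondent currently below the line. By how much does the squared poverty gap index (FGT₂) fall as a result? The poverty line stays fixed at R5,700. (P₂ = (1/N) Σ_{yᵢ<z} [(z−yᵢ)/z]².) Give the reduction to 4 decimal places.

0.0109

Before: below the line — 6×R700; squared poverty gap index (FGT₂) = 0.030175.
After the R1,000 transfer: below the line — 6×R1,700; squared poverty gap index (FGT₂) = 0.019312.
Reduction = 0.030175 − 0.019312 = 0.0109.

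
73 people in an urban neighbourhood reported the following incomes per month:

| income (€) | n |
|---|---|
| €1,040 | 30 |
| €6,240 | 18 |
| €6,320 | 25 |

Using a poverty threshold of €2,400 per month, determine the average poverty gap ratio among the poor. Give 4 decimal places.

0.5667

Below the line: 30×€1,040 (q = 30 of N = 73).
Shortfall ratios (z−y)/z: 0.5667 (×30); sum = 17.000000.
The income-gap ratio divides by q (the poor only): 17.000000 / 30 = 0.5667.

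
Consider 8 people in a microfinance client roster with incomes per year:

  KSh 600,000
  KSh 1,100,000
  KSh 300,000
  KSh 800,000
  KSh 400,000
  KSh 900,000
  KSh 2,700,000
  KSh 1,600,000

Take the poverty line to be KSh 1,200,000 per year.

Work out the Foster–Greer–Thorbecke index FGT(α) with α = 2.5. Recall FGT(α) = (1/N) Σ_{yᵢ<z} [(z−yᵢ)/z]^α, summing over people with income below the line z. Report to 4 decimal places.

0.1405

Poor units: KSh 300,000, KSh 400,000, KSh 600,000, KSh 800,000, KSh 900,000, KSh 1,100,000 (q = 6 of N = 8).
Normalized shortfalls: (1200000−300000)/1200000 = 0.7500; (1200000−400000)/1200000 = 0.6667; (1200000−600000)/1200000 = 0.5000; (1200000−800000)/1200000 = 0.3333; (1200000−900000)/1200000 = 0.2500; (1200000−1100000)/1200000 = 0.0833.
Raised to α = 2.5: 0.48714; 0.36289; 0.17678; 0.06415; 0.03125; 0.00200.
Sum = 1.124208; FGT(2.5) = 1.124208 / 8 = 0.1405.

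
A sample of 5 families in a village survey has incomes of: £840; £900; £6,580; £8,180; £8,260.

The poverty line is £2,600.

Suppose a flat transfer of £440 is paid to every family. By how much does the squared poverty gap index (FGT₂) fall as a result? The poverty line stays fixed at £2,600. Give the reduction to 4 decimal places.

0.0786

Before: below the line — £840, £900; squared poverty gap index (FGT₂) = 0.177148.
After the £440 transfer: below the line — £1,280, £1,340; squared poverty gap index (FGT₂) = 0.098521.
Reduction = 0.177148 − 0.098521 = 0.0786.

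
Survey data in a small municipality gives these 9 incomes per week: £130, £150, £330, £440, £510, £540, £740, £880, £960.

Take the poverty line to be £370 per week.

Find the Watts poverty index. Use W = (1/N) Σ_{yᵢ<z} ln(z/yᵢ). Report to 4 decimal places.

0.2292

Below z: £130, £150, £330 (q = 3 of N = 9).
Log shortfalls: ln(370/130) = 1.0460; ln(370/150) = 0.9029; ln(370/330) = 0.1144.
W = 2.063247 / 9 = 0.2292.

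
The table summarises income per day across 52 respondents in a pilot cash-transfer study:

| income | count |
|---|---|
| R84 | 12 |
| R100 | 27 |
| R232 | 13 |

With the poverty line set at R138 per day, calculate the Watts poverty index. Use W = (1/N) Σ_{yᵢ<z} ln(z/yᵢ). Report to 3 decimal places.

0.282

Below the line: 12×R84, 27×R100 (q = 39 of N = 52).
ln(z/y) terms: ln(138/84) = 0.4964 (×12); ln(138/100) = 0.3221 (×27).
W = 14.653497 / 52 = 0.282.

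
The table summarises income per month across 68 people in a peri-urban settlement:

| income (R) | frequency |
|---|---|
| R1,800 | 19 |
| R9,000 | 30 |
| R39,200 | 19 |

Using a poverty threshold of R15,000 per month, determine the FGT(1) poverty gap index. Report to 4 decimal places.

Poor units: 19×R1,800, 30×R9,000 (q = 49 of N = 68).
Normalized shortfalls: (15000−1800)/15000 = 0.8800 (×19); (15000−9000)/15000 = 0.4000 (×30).
Σ = 28.720000. Dividing by the full population N = 68 gives P₁ = 0.4224.

0.4224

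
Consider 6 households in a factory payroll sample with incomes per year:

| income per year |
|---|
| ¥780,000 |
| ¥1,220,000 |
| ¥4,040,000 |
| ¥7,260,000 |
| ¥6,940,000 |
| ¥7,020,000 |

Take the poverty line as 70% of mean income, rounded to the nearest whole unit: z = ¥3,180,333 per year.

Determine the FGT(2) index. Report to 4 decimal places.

Below the line: ¥780,000, ¥1,220,000 (q = 2 of N = 6).
Relative gaps: (3180333−780000)/3180333 = 0.7547; (3180333−1220000)/3180333 = 0.6164.
Squared: 0.5696; 0.3799.
Sum = 0.949576; P₂ = 0.949576 / 6 = 0.1583.

0.1583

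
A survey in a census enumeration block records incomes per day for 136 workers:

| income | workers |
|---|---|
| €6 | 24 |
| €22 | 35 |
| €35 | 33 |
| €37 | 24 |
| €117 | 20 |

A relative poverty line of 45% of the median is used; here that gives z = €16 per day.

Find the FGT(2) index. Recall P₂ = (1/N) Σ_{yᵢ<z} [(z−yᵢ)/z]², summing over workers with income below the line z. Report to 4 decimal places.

Poor units: 24×€6 (q = 24 of N = 136).
Normalized shortfalls: (16−6)/16 = 0.6250 (×24).
Squared: 0.3906 (×24).
Sum = 9.375000; P₂ = 9.375000 / 136 = 0.0689.

0.0689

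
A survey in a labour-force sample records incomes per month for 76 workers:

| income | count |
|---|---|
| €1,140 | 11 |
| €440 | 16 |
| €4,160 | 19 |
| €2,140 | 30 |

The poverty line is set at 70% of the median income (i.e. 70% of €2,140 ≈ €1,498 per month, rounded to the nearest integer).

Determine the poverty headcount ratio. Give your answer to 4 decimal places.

27 of the 76 workers have income below €1,498.
H = 27/76 = 0.3553.

0.3553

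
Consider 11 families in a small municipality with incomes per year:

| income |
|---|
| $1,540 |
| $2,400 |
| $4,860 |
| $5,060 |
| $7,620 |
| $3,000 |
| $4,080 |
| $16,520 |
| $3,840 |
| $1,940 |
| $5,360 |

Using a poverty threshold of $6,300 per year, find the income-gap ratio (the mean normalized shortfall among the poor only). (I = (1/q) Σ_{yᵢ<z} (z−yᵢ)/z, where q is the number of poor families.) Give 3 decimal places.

Below the line: $1,540, $1,940, $2,400, $3,000, $3,840, $4,080, $4,860, $5,060, $5,360 (q = 9 of N = 11).
Relative gaps: 0.7556, 0.6921, 0.6190, 0.5238, 0.3905, 0.3524, 0.2286, 0.1968, 0.1492; sum = 3.907937.
The income-gap ratio divides by q (the poor only): 3.907937 / 9 = 0.434.

0.434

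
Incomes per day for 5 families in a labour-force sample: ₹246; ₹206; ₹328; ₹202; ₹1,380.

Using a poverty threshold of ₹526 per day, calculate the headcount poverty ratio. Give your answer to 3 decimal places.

4 of the 5 families have income below ₹526.
H = 4/5 = 0.800.

0.800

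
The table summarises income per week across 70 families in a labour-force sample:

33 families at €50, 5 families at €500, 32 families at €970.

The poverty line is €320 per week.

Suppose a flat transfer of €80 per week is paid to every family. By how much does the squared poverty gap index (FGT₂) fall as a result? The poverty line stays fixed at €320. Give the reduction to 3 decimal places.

0.169

Before: below the line — 33×€50; squared poverty gap index (FGT₂) = 0.33562.
After the €80 transfer: below the line — 33×€130; squared poverty gap index (FGT₂) = 0.16620.
Reduction = 0.33562 − 0.16620 = 0.169.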